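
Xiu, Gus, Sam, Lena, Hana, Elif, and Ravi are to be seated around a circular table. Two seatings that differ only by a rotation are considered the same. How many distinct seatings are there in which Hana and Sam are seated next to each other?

240

Treat {Hana, Sam} as one unit (2 internal orders) and seat the resulting 6 units around the table: (5)! circular arrangements.
So 2 × (5)! = 2 × 120 = 240.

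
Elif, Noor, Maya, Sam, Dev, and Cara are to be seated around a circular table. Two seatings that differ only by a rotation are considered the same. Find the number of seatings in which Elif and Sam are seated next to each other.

48

Treat {Elif, Sam} as one unit (2 internal orders) and seat the resulting 5 units around the table: (4)! circular arrangements.
So 2 × (4)! = 2 × 24 = 48.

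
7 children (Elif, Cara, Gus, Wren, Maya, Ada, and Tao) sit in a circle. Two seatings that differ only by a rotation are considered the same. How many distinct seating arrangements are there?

Around a circle, 7 distinct people have 7!/7 = (6)! = 720 rotationally distinct seatings.

720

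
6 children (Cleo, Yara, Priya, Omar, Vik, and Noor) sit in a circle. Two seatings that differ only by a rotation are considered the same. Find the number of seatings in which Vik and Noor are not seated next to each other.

72

All circular seatings of 6 people number (5)! = 120.
Seatings with Vik beside Noor: treat them as a block with 2 internal orders, giving 2 × (4)! = 48.
Subtracting, 120 − 48 = 72.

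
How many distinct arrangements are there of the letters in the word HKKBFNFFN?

HKKBFNFFN has 9 letters with F appearing 3 times, K appearing twice, and N appearing twice.
The number of distinct arrangements is 9!/(3!·2!·2!) = 362880/24 = 15120.

15120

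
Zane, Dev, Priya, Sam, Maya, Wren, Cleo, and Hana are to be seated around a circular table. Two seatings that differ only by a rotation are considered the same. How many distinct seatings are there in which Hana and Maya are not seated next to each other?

All circular seatings of 8 people number (7)! = 5040.
Seatings with Hana beside Maya: treat them as a block with 2 internal orders, giving 2 × (6)! = 1440.
Subtracting, 5040 − 1440 = 3600.

3600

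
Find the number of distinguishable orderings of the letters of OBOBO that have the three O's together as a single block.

3

Treat the 3 copies of O as a single block. The multiset to arrange is then {OOO, B, B}, 3 items in all.
That gives (3)!/(2!) = 3 arrangements.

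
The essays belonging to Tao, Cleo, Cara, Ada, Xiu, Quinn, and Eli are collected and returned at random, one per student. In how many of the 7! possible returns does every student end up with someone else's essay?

Count assignments avoiding every fixed point. For any j of the 7 students fixed to their own essay, the other 7−j can be arranged in (7−j)! ways.
By inclusion–exclusion this is Σ_{j=0}^{7} (−1)^j C(7,j)·(7−j)!.
Computing: 5040 − 5040 + 2520 − 840 + 210 − 42 + 7 − 1 = 1854.

1854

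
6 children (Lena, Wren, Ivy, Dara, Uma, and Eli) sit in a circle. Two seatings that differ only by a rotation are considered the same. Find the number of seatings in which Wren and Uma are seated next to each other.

Treat {Wren, Uma} as one unit (2 internal orders) and seat the resulting 5 units around the table: (4)! circular arrangements.
So 2 × (4)! = 2 × 24 = 48.

48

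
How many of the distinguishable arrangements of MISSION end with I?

360

Fix I in the last position and arrange the remaining 6 letters.
Those 6 letters have S appearing twice, giving (6)!/(2!) = 360.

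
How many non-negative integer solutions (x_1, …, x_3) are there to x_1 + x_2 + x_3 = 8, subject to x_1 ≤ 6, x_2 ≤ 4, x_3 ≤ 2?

12

Without the upper bounds there are C(10,2) = 45 ways to split 8 among 3 variables.
Subtract solutions that violate a single cap (substitute x_i' = x_i − (cap_i+1)): x_1 ≥ 7 gives C(3,2) = 3; x_2 ≥ 5 gives C(5,2) = 10; x_3 ≥ 3 gives C(7,2) = 21. Together 34.
Add back pairs where two caps are both exceeded: 0 + 0 + 1 = 1.
By inclusion–exclusion the count is 45 − 34 + 1 = 12.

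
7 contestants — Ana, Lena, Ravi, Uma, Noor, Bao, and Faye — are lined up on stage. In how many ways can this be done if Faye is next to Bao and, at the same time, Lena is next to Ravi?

Treat {Faye,Bao} as one block (2 orders) and {Lena,Ravi} as another (2 orders).
That leaves 5 units to arrange: 2 × 2 × 5! = 4 × 120 = 480.

480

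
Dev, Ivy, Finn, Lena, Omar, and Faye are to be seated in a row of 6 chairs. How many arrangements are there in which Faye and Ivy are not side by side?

There are 6! = 720 arrangements in all. If Faye and Ivy are adjacent, merging them into one block gives 2·(5)! = 240 arrangements.
Complementary counting: 720 − 240 = 480.

480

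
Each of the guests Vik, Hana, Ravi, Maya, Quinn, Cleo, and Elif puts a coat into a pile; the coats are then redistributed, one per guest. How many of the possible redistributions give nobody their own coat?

Count assignments avoiding every fixed point. For any j of the 7 guests fixed to their own coat, the other 7−j can be arranged in (7−j)! ways.
By inclusion–exclusion this is Σ_{j=0}^{7} (−1)^j C(7,j)·(7−j)!.
Computing: 5040 − 5040 + 2520 − 840 + 210 − 42 + 7 − 1 = 1854.

1854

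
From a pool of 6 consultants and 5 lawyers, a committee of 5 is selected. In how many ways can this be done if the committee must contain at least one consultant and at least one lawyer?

455

With no constraint there are C(11,5) = 462 possible selections.
Selections missing a whole group: no consultants → C(5,5) = 1; no lawyers → C(6,5) = 6.
Both groups omitted at once is impossible, so 462 − 7 = 455.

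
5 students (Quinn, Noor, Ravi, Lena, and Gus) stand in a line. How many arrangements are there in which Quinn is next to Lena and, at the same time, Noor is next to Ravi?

24

Treat {Quinn,Lena} as one block (2 orders) and {Noor,Ravi} as another (2 orders).
That leaves 3 units to arrange: 2 × 2 × 3! = 4 × 6 = 24.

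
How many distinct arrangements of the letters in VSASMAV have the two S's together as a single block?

Treat the 2 copies of S as a single block. The multiset to arrange is then {SS, A, A, M, V, V}, 6 items in all.
That gives (6)!/(2!·2!) = 180 arrangements.

180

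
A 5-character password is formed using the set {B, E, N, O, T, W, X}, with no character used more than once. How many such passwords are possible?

Choose and order 5 of the 7 symbols: the first character has 7 options, the next 6, and so on down to 3.
7 × 6 × 5 × 4 × 3 = 2520.

2520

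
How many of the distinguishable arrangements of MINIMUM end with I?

Fix I in the last position and arrange the remaining 6 letters.
Those 6 letters have M appearing 3 times, giving (6)!/(3!) = 120.

120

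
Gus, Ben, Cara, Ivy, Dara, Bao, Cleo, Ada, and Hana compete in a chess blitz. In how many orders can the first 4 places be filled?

This is an ordered selection of 4 from 9: P(9,4).
That gives 9 × 8 × 7 × 6 = 3024.

3024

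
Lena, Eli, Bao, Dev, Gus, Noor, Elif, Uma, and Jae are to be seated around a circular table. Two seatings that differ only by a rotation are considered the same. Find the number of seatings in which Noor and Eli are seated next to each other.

10080

Glue Noor and Eli into a block (2 internal orders). Seating 8 units around a circle gives (7)! arrangements.
So 2 × (7)! = 2 × 5040 = 10080.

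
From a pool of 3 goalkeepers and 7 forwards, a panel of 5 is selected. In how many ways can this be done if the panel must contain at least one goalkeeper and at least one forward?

Total 5-person selections from all 10: C(10,5) = 252.
Subtract selections that omit an entire group: no goalkeepers → C(7,5) = 21; no forwards → C(3,5) = 0.
Both groups omitted at once is impossible, so 252 − 21 = 231.

231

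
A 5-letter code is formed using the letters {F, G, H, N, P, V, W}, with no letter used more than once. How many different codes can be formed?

2520

With no repetition, fill the 5 letters in order: 7 choices, then 6, down to 3.
7 × 6 × 5 × 4 × 3 = 2520.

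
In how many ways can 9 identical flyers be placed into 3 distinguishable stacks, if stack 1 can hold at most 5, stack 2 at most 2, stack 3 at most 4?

Ignoring the caps, the number of non-negative solutions to x_1+…+x_3 = 9 is C(11,2) = 55.
Subtract solutions that violate a single cap (substitute x_i' = x_i − (cap_i+1)): x_1 ≥ 6 gives C(5,2) = 10; x_2 ≥ 3 gives C(8,2) = 28; x_3 ≥ 5 gives C(6,2) = 15. Together 53.
Add back pairs where two caps are both exceeded: 1 + 0 + 3 = 4.
By inclusion–exclusion the count is 55 − 53 + 4 = 6.

6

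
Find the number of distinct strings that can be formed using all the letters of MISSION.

1260

The 7 letters of MISSION have repeats: I appearing twice and S appearing twice.
Dividing 7! = 5040 by 2!·2! = 4 for the repeated letters gives 1260.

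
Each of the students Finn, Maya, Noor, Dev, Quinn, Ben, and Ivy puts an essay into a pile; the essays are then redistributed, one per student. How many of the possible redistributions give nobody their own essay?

Let Aᵢ be the assignments in which student i gets their own essay. We want the size of the complement of A₁∪…∪A_7.
By inclusion–exclusion this is Σ_{j=0}^{7} (−1)^j C(7,j)·(7−j)!.
Computing: 5040 − 5040 + 2520 − 840 + 210 − 42 + 7 − 1 = 1854.

1854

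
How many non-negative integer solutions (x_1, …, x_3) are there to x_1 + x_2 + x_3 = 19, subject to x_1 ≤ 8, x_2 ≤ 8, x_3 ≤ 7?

15

Ignoring the caps, the number of non-negative solutions to x_1+…+x_3 = 19 is C(21,2) = 210.
Subtract solutions that violate a single cap (substitute x_i' = x_i − (cap_i+1)): x_1 ≥ 9 gives C(12,2) = 66; x_2 ≥ 9 gives C(12,2) = 66; x_3 ≥ 8 gives C(13,2) = 78. Together 210.
Add back pairs where two caps are both exceeded: 3 + 6 + 6 = 15.
By inclusion–exclusion the count is 210 − 210 + 15 = 15.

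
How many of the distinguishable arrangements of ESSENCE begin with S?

120

Fix S in the first position and arrange the remaining 6 letters.
Those 6 letters have E appearing 3 times, giving (6)!/(3!) = 120.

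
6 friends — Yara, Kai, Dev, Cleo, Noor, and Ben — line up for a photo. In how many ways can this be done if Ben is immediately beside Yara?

240

Glue Ben and Yara into one block (2 internal orders), leaving 5 units to arrange in a row.
So the count is 2·(5)! = 240.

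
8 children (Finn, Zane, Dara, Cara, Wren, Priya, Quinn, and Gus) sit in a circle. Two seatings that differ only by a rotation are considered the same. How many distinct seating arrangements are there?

5040

Around a circle, 8 distinct people have 8!/8 = (7)! = 5040 rotationally distinct seatings.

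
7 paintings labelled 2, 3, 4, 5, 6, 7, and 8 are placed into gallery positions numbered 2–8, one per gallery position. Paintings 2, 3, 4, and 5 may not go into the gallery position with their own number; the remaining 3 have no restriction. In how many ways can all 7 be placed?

Let Aᵢ (for 2 ≤ i ≤ 5) be the placements that put painting i in its forbidden gallery position. Any j of these fix j positions, leaving (7−j)! ways to fill the rest, and there are C(4,j) ways to pick which j.
By inclusion–exclusion, the number of valid placements is Σ_{j=0}^{4} (−1)^j C(4,j)·(7−j)!.
Computing: 5040 − 2880 + 720 − 96 + 6 = 2790.

2790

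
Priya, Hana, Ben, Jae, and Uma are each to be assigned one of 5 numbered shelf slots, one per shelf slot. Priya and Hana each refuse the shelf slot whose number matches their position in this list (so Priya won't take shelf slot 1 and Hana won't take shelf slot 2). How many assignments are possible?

Let Aᵢ (for i ∈ {1, 2}) be the placements that put person i in their forbidden shelf slot. Any j of these fix j positions, leaving (5−j)! ways to fill the rest, and there are C(2,j) ways to pick which j.
By inclusion–exclusion, the number of valid placements is Σ_{j=0}^{2} (−1)^j C(2,j)·(5−j)!.
Computing: 120 − 48 + 6 = 78.

78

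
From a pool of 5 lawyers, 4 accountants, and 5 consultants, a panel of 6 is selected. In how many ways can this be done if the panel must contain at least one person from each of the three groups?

With no constraint there are C(14,6) = 3003 possible selections.
Subtract selections that omit an entire group: no lawyers → C(9,6) = 84; no accountants → C(10,6) = 210; no consultants → C(9,6) = 84.
Add back selections omitting two groups (i.e. drawn from a single group): C(5,6) + C(4,6) + C(5,6) = 0.
By inclusion–exclusion: 3003 − 378 + 0 = 2625.

2625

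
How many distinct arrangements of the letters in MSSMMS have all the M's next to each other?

Treat the 3 copies of M as a single block. The multiset to arrange is then {MMM, S, S, S}, 4 items in all.
That gives (4)!/(3!) = 4 arrangements.

4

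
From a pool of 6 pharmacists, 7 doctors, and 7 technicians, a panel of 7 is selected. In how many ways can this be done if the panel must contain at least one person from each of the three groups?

70658

Unrestricted: C(20,7) = 77520 ways to pick any 7 of the 20.
Subtract selections that omit an entire group: no pharmacists → C(14,7) = 3432; no doctors → C(13,7) = 1716; no technicians → C(13,7) = 1716.
Add back selections omitting two groups (i.e. drawn from a single group): C(6,7) + C(7,7) + C(7,7) = 2.
By inclusion–exclusion: 77520 − 6864 + 2 = 70658.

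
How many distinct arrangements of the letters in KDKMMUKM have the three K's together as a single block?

Treat the 3 copies of K as a single block. The multiset to arrange is then {KKK, D, M, M, M, U}, 6 items in all.
That gives (6)!/(3!) = 120 arrangements.

120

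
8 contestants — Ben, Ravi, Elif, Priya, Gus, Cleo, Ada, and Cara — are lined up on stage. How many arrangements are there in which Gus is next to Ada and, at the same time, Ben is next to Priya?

2880

Treat {Gus,Ada} as one block (2 orders) and {Ben,Priya} as another (2 orders).
That leaves 6 units to arrange: 2 × 2 × 6! = 4 × 720 = 2880.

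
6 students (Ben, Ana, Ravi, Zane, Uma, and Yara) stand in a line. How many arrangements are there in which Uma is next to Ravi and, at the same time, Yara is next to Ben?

Treat {Uma,Ravi} as one block (2 orders) and {Yara,Ben} as another (2 orders).
That leaves 4 units to arrange: 2 × 2 × 4! = 4 × 24 = 96.

96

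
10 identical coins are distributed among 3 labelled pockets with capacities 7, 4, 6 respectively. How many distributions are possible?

29

Without the upper bounds there are C(12,2) = 66 ways to split 10 among 3 pockets.
Subtract solutions that violate a single cap (substitute x_i' = x_i − (cap_i+1)): x_1 ≥ 8 gives C(4,2) = 6; x_2 ≥ 5 gives C(7,2) = 21; x_3 ≥ 7 gives C(5,2) = 10. Together 37.
No two caps can be exceeded simultaneously, so the pair terms are all 0.
By inclusion–exclusion the count is 66 − 37 + 0 = 29.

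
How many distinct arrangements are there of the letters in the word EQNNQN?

60

EQNNQN has 6 letters with N appearing 3 times and Q appearing twice.
So there are 6! / (3!·2!) = 60 distinguishable arrangements.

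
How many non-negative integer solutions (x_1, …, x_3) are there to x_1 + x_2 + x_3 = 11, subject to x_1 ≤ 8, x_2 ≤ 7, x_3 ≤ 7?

Ignoring the caps, the number of non-negative solutions to x_1+…+x_3 = 11 is C(13,2) = 78.
Subtract solutions that violate a single cap (substitute x_i' = x_i − (cap_i+1)): x_1 ≥ 9 gives C(4,2) = 6; x_2 ≥ 8 gives C(5,2) = 10; x_3 ≥ 8 gives C(5,2) = 10. Together 26.
No two caps can be exceeded simultaneously, so the pair terms are all 0.
By inclusion–exclusion the count is 78 − 26 + 0 = 52.

52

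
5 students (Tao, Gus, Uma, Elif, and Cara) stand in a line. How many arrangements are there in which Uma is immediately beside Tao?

48

Treat {Uma, Tao} as a single unit. There are 4 units to order, and the pair itself can be ordered 2 ways.
So the count is 2·(4)! = 48.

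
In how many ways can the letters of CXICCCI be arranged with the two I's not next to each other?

Total arrangements of CXICCCI: 7!/(4!·2!) = 105.
If the two I's are adjacent, glue them into one block, leaving 6 items to arrange: (6)!/(4!) = 30 ways.
Subtracting, 105 − 30 = 75 arrangements keep the I's apart.

75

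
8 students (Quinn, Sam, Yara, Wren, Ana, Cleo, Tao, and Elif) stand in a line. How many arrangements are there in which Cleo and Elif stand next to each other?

10080

Glue Cleo and Elif into one block (2 internal orders), leaving 7 units to arrange in a row.
So the count is 2·(7)! = 10080.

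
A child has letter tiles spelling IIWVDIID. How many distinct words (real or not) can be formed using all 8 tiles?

840

Letter multiplicities in IIWVDIID: D×2, I×4, V×1, W×1.
The number of distinct arrangements is 8!/(4!·2!) = 40320/48 = 840.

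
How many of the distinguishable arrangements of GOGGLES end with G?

360

Fix G in the last position and arrange the remaining 6 letters.
Those 6 letters have G appearing twice, giving (6)!/(2!) = 360.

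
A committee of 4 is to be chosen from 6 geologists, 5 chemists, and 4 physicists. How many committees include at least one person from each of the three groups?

With no constraint there are C(15,4) = 1365 possible selections.
Selections missing a whole group: no geologists → C(9,4) = 126; no chemists → C(10,4) = 210; no physicists → C(11,4) = 330.
Add back selections omitting two groups (i.e. drawn from a single group): C(6,4) + C(5,4) + C(4,4) = 21.
By inclusion–exclusion: 1365 − 666 + 21 = 720.

720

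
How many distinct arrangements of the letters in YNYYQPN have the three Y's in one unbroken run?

Treat the 3 copies of Y as a single block. The multiset to arrange is then {YYY, N, N, P, Q}, 5 items in all.
That gives (5)!/(2!) = 60 arrangements.

60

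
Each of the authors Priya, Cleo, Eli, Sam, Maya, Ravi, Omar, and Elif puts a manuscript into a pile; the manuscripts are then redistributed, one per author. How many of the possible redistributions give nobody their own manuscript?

14833

Count assignments avoiding every fixed point. For any j of the 8 authors fixed to their own manuscript, the other 8−j can be arranged in (8−j)! ways.
By inclusion–exclusion this is Σ_{j=0}^{8} (−1)^j C(8,j)·(8−j)!.
Computing: 40320 − 40320 + 20160 − 6720 + 1680 − 336 + 56 − 8 + 1 = 14833.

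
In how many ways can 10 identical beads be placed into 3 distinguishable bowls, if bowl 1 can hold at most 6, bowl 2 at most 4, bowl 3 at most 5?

20

By stars and bars, unrestricted non-negative solutions to x_1+…+x_3 = 10 number C(10+2,2) = 66.
Subtract solutions that violate a single cap (substitute x_i' = x_i − (cap_i+1)): x_1 ≥ 7 gives C(5,2) = 10; x_2 ≥ 5 gives C(7,2) = 21; x_3 ≥ 6 gives C(6,2) = 15. Together 46.
No two caps can be exceeded simultaneously, so the pair terms are all 0.
By inclusion–exclusion the count is 66 − 46 + 0 = 20.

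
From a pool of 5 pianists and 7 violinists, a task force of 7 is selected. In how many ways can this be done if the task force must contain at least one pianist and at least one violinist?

791

Unrestricted: C(12,7) = 792 ways to pick any 7 of the 12.
Subtract selections that omit an entire group: no pianists → C(7,7) = 1; no violinists → C(5,7) = 0.
Both groups omitted at once is impossible, so 792 − 1 = 791.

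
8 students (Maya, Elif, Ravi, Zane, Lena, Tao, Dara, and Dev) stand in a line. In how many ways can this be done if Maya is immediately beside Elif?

10080

Glue Maya and Elif into one block (2 internal orders), leaving 7 units to arrange in a row.
That gives 2 × 7! = 2 × 5040 = 10080.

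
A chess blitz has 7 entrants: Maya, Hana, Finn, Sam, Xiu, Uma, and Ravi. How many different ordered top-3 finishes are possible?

210

This is an ordered selection of 3 from 7: P(7,3).
That gives 7 × 6 × 5 = 210.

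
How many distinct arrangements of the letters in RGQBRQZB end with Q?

1260

With the last slot taken by Q, it remains to arrange the other 7 letters (RGBRQZB).
Those 7 letters have B appearing twice and R appearing twice, giving (7)!/(2!·2!) = 1260.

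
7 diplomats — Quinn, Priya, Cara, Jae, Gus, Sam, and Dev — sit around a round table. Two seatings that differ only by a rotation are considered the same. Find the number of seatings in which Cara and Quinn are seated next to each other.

240

Glue Cara and Quinn into a block (2 internal orders). Seating 6 units around a circle gives (5)! arrangements.
So 2 × (5)! = 2 × 120 = 240.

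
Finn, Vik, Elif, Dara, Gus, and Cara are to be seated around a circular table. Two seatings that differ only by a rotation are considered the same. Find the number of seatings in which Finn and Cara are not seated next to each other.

All circular seatings of 6 people number (5)! = 120.
Seatings with Finn beside Cara: treat them as a block with 2 internal orders, giving 2 × (4)! = 48.
Subtracting, 120 − 48 = 72.

72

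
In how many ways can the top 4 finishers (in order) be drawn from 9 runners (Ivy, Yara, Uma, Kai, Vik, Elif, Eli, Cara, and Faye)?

There are 9 choices for 1st place, 8 for 2nd, and so on down to 6 for position 4.
That gives 9 × 8 × 7 × 6 = 3024.

3024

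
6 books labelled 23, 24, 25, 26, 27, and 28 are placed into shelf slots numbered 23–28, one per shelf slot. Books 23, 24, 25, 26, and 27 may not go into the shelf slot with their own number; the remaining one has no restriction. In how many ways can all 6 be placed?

309

Let Aᵢ (for 23 ≤ i ≤ 27) be the placements that put book i in its forbidden shelf slot. Any j of these fix j positions, leaving (6−j)! ways to fill the rest, and there are C(5,j) ways to pick which j.
By inclusion–exclusion, the number of valid placements is Σ_{j=0}^{5} (−1)^j C(5,j)·(6−j)!.
Computing: 720 − 600 + 240 − 60 + 10 − 1 = 309.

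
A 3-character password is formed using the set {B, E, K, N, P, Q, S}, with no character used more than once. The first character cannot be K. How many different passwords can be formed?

The first character has 7−1 = 6 choices (anything except K).
The remaining 2 characters are filled from the other 6 symbols without repetition: 6 × 5 = 30.
Total: 6 × 30 = 180.

180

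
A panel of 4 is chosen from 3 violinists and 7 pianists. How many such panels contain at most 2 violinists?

Split by how many violinists are chosen (0 through 2).
Sum: C(3,0)·C(7,4) + C(3,1)·C(7,3) + C(3,2)·C(7,2) = 35 + 105 + 63 = 203.

203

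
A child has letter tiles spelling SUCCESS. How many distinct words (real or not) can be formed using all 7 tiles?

420

The 7 letters of SUCCESS have repeats: C appearing twice and S appearing 3 times.
The number of distinct arrangements is 7!/(3!·2!) = 5040/12 = 420.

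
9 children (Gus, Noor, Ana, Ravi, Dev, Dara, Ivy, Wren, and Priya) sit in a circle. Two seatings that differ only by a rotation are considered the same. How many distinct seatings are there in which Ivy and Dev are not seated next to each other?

30240

All circular seatings of 9 people number (8)! = 40320.
Seatings with Ivy beside Dev: treat them as a block with 2 internal orders, giving 2 × (7)! = 10080.
Subtracting, 40320 − 10080 = 30240.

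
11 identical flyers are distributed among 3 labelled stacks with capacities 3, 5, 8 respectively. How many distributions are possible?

18

Ignoring the caps, the number of non-negative solutions to x_1+…+x_3 = 11 is C(13,2) = 78.
Subtract solutions that violate a single cap (substitute x_i' = x_i − (cap_i+1)): x_1 ≥ 4 gives C(9,2) = 36; x_2 ≥ 6 gives C(7,2) = 21; x_3 ≥ 9 gives C(4,2) = 6. Together 63.
Add back pairs where two caps are both exceeded: 3 + 0 + 0 = 3.
By inclusion–exclusion the count is 78 − 63 + 3 = 18.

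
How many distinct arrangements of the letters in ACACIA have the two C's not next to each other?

40

There are 6!/(3!·2!) = 60 arrangements of ACACIA in total.
Arrangements with the C's together: treat CC as one letter, giving (5)!/(3!) = 20.
Hence 60 − 20 = 40.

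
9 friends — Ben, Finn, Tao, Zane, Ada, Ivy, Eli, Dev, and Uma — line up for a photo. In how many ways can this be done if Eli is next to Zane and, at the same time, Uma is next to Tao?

Treat {Eli,Zane} as one block (2 orders) and {Uma,Tao} as another (2 orders).
That leaves 7 units to arrange: 2 × 2 × 7! = 4 × 5040 = 20160.

20160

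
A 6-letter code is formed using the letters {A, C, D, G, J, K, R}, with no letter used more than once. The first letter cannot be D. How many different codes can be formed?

The first letter has 7−1 = 6 choices (anything except D).
The remaining 5 letters are filled from the other 6 symbols without repetition: 6 × 5 × 4 × 3 × 2 = 720.
Total: 6 × 720 = 4320.

4320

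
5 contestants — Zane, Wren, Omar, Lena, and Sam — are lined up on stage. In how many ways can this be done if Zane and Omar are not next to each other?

There are 5! = 120 arrangements in all. If Zane and Omar are adjacent, merging them into one block gives 2·(4)! = 48 arrangements.
Complementary counting: 120 − 48 = 72.

72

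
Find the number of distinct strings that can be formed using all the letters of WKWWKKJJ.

560

Letter multiplicities in WKWWKKJJ: J×2, K×3, W×3.
Dividing 8! = 40320 by 3!·3!·2! = 72 for the repeated letters gives 560.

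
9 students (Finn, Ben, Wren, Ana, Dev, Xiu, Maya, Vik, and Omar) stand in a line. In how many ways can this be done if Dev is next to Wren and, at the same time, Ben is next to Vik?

Treat {Dev,Wren} as one block (2 orders) and {Ben,Vik} as another (2 orders).
That leaves 7 units to arrange: 2 × 2 × 7! = 4 × 5040 = 20160.

20160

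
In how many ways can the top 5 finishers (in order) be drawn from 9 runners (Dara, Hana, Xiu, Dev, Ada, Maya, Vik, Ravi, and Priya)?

15120

There are 9 choices for 1st place, 8 for 2nd, and so on down to 5 for position 5.
That gives 9 × 8 × 7 × 6 × 5 = 15120.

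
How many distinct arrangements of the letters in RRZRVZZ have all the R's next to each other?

Treat the 3 copies of R as a single block. The multiset to arrange is then {RRR, V, Z, Z, Z}, 5 items in all.
That gives (5)!/(3!) = 20 arrangements.

20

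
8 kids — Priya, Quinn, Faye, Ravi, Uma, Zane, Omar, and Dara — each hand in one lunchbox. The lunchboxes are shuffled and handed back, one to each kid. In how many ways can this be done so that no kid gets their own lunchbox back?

This is the derangement count D_8: permutations of 8 items with no fixed point.
By inclusion–exclusion this is Σ_{j=0}^{8} (−1)^j C(8,j)·(8−j)!.
Computing: 40320 − 40320 + 20160 − 6720 + 1680 − 336 + 56 − 8 + 1 = 14833.

14833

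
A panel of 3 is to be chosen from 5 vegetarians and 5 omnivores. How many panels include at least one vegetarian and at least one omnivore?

100

Unrestricted: C(10,3) = 120 ways to pick any 3 of the 10.
Subtract selections that omit an entire group: no vegetarians → C(5,3) = 10; no omnivores → C(5,3) = 10.
Both groups omitted at once is impossible, so 120 − 20 = 100.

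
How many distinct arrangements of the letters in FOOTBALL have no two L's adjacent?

7560

Total arrangements of FOOTBALL: 8!/(2!·2!) = 10080.
If the two L's are adjacent, glue them into one block, leaving 7 items to arrange: (7)!/(2!) = 2520 ways.
Subtracting, 10080 − 2520 = 7560 arrangements keep the L's apart.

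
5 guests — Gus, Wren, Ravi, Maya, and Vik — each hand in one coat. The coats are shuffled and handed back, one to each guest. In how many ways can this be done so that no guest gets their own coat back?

This is the derangement count D_5: permutations of 5 items with no fixed point.
By inclusion–exclusion this is Σ_{j=0}^{5} (−1)^j C(5,j)·(5−j)!.
Computing: 120 − 120 + 60 − 20 + 5 − 1 = 44.

44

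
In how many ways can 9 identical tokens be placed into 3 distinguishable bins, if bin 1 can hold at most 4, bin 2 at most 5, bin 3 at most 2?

Ignoring the caps, the number of non-negative solutions to x_1+…+x_3 = 9 is C(11,2) = 55.
Subtract solutions that violate a single cap (substitute x_i' = x_i − (cap_i+1)): x_1 ≥ 5 gives C(6,2) = 15; x_2 ≥ 6 gives C(5,2) = 10; x_3 ≥ 3 gives C(8,2) = 28. Together 53.
Add back pairs where two caps are both exceeded: 0 + 3 + 1 = 4.
By inclusion–exclusion the count is 55 − 53 + 4 = 6.

6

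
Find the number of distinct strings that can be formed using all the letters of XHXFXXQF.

840

The 8 letters of XHXFXXQF have repeats: F appearing twice and X appearing 4 times.
The number of distinct arrangements is 8!/(4!·2!) = 40320/48 = 840.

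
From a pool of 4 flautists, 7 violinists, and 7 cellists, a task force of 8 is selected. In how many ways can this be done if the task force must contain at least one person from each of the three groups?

Total 8-person selections from all 18: C(18,8) = 43758.
Selections missing a whole group: no flautists → C(14,8) = 3003; no violinists → C(11,8) = 165; no cellists → C(11,8) = 165.
Add back selections omitting two groups (i.e. drawn from a single group): C(4,8) + C(7,8) + C(7,8) = 0.
By inclusion–exclusion: 43758 − 3333 + 0 = 40425.

40425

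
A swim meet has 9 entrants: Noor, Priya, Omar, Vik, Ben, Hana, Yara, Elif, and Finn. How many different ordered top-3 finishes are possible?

There are 9 choices for 1st place, 8 for 2nd, and 7 for 3rd.
That gives 9 × 8 × 7 = 504.

504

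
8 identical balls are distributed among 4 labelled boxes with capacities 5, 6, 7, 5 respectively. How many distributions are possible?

By stars and bars, unrestricted non-negative solutions to x_1+…+x_4 = 8 number C(8+3,3) = 165.
Subtract solutions that violate a single cap (substitute x_i' = x_i − (cap_i+1)): x_1 ≥ 6 gives C(5,3) = 10; x_2 ≥ 7 gives C(4,3) = 4; x_3 ≥ 8 gives C(3,3) = 1; x_4 ≥ 6 gives C(5,3) = 10. Together 25.
No two caps can be exceeded simultaneously, so the pair terms are all 0.
By inclusion–exclusion the count is 165 − 25 + 0 = 140.

140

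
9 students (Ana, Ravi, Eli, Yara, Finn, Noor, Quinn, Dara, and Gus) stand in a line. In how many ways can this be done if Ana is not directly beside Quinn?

There are 9! = 362880 arrangements in all. If Ana and Quinn are adjacent, merging them into one block gives 2·(8)! = 80640 arrangements.
Complementary counting: 362880 − 80640 = 282240.

282240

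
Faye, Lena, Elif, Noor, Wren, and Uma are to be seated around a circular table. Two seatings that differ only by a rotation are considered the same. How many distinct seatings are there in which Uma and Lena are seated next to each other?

Treat {Uma, Lena} as one unit (2 internal orders) and seat the resulting 5 units around the table: (4)! circular arrangements.
So 2 × (4)! = 2 × 24 = 48.

48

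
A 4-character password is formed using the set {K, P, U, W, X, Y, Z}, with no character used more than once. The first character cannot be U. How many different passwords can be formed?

720

The first character has 7−1 = 6 choices (anything except U).
The remaining 3 characters are filled from the other 6 symbols without repetition: 6 × 5 × 4 = 120.
Total: 6 × 120 = 720.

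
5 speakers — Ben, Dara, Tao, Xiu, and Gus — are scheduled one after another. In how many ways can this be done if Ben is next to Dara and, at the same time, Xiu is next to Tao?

24

Treat {Ben,Dara} as one block (2 orders) and {Xiu,Tao} as another (2 orders).
That leaves 3 units to arrange: 2 × 2 × 3! = 4 × 6 = 24.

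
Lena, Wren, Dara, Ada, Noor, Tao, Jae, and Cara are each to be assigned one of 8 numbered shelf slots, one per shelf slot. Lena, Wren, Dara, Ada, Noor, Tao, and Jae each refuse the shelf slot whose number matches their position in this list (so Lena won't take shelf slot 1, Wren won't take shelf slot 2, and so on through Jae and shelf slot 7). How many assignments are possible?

16687

Let Aᵢ (for 1 ≤ i ≤ 7) be the placements that put person i in their forbidden shelf slot. Any j of these fix j positions, leaving (8−j)! ways to fill the rest, and there are C(7,j) ways to pick which j.
By inclusion–exclusion, the number of valid placements is Σ_{j=0}^{7} (−1)^j C(7,j)·(8−j)!.
Computing: 40320 − 35280 + 15120 − 4200 + 840 − 126 + 14 − 1 = 16687.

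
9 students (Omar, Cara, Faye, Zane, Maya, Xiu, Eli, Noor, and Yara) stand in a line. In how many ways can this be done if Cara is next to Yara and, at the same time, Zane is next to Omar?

20160

Treat {Cara,Yara} as one block (2 orders) and {Zane,Omar} as another (2 orders).
That leaves 7 units to arrange: 2 × 2 × 7! = 4 × 5040 = 20160.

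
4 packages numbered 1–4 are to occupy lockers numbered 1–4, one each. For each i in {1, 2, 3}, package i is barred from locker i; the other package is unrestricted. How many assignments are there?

11

Let Aᵢ (for i ∈ {1, 2, 3}) be the placements that put package i in its forbidden locker. Any j of these fix j positions, leaving (4−j)! ways to fill the rest, and there are C(3,j) ways to pick which j.
By inclusion–exclusion, the number of valid placements is Σ_{j=0}^{3} (−1)^j C(3,j)·(4−j)!.
Computing: 24 − 18 + 6 − 1 = 11.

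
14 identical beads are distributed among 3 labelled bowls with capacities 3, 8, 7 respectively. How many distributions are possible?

Ignoring the caps, the number of non-negative solutions to x_1+…+x_3 = 14 is C(16,2) = 120.
Subtract solutions that violate a single cap (substitute x_i' = x_i − (cap_i+1)): x_1 ≥ 4 gives C(12,2) = 66; x_2 ≥ 9 gives C(7,2) = 21; x_3 ≥ 8 gives C(8,2) = 28. Together 115.
Add back pairs where two caps are both exceeded: 3 + 6 + 0 = 9.
By inclusion–exclusion the count is 120 − 115 + 9 = 14.

14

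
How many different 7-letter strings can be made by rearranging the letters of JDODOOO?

Letter multiplicities in JDODOOO: D×2, J×1, O×4.
Dividing 7! = 5040 by 4!·2! = 48 for the repeated letters gives 105.

105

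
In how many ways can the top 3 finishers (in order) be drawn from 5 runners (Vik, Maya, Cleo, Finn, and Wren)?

There are 5 choices for 1st place, 4 for 2nd, and 3 for 3rd.
That gives 5 × 4 × 3 = 60.

60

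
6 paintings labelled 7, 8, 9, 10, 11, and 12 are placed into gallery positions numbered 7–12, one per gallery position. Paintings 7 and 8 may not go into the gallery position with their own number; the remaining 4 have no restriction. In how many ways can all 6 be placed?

504

Let Aᵢ (for i ∈ {7, 8}) be the placements that put painting i in its forbidden gallery position. Any j of these fix j positions, leaving (6−j)! ways to fill the rest, and there are C(2,j) ways to pick which j.
By inclusion–exclusion, the number of valid placements is Σ_{j=0}^{2} (−1)^j C(2,j)·(6−j)!.
Computing: 720 − 240 + 24 = 504.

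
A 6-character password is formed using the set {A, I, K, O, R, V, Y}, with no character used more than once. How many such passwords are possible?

With no repetition, fill the 6 characters in order: 7 choices, then 6, down to 2.
7 × 6 × 5 × 4 × 3 × 2 = 5040.

5040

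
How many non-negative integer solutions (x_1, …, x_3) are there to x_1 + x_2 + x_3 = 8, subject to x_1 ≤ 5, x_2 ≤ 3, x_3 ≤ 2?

6

Ignoring the caps, the number of non-negative solutions to x_1+…+x_3 = 8 is C(10,2) = 45.
Subtract solutions that violate a single cap (substitute x_i' = x_i − (cap_i+1)): x_1 ≥ 6 gives C(4,2) = 6; x_2 ≥ 4 gives C(6,2) = 15; x_3 ≥ 3 gives C(7,2) = 21. Together 42.
Add back pairs where two caps are both exceeded: 0 + 0 + 3 = 3.
By inclusion–exclusion the count is 45 − 42 + 3 = 6.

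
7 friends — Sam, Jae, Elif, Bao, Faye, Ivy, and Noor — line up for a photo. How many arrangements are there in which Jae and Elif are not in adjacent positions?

3600

There are 7! = 5040 arrangements in all. If Jae and Elif are adjacent, merging them into one block gives 2·(6)! = 1440 arrangements.
So 5040 − 1440 = 3600 arrangements keep them apart.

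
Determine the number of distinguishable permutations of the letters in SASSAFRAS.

The 9 letters of SASSAFRAS have repeats: A appearing 3 times and S appearing 4 times.
Dividing 9! = 362880 by 4!·3! = 144 for the repeated letters gives 2520.

2520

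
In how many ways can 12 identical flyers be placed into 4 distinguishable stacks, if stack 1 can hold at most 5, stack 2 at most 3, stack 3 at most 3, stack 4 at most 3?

10

Without the upper bounds there are C(15,3) = 455 ways to split 12 among 4 stacks.
Subtract solutions that violate a single cap (substitute x_i' = x_i − (cap_i+1)): x_1 ≥ 6 gives C(9,3) = 84; x_2 ≥ 4 gives C(11,3) = 165; x_3 ≥ 4 gives C(11,3) = 165; x_4 ≥ 4 gives C(11,3) = 165. Together 579.
Add back pairs where two caps are both exceeded: 10 + 10 + 10 + 35 + 35 + 35 = 135.
Subtract triples: 0 + 0 + 0 + 1 = 1.
By inclusion–exclusion the count is 455 − 579 + 135 − 1 = 10.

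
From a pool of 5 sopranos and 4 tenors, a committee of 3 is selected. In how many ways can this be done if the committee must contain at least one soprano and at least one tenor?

With no constraint there are C(9,3) = 84 possible selections.
Subtract selections that omit an entire group: no sopranos → C(4,3) = 4; no tenors → C(5,3) = 10.
Both groups omitted at once is impossible, so 84 − 14 = 70.

70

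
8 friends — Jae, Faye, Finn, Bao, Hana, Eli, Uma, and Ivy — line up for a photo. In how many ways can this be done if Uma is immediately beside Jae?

10080

Glue Uma and Jae into one block (2 internal orders), leaving 7 units to arrange in a row.
That gives 2 × 7! = 2 × 5040 = 10080.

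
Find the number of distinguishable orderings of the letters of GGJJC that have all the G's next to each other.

12

Treat the 2 copies of G as a single block. The multiset to arrange is then {GG, C, J, J}, 4 items in all.
That gives (4)!/(2!) = 12 arrangements.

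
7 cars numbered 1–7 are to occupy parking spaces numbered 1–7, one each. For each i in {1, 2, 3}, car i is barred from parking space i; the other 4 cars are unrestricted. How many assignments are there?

3216

Let Aᵢ (for i ∈ {1, 2, 3}) be the placements that put car i in its forbidden parking space. Any j of these fix j positions, leaving (7−j)! ways to fill the rest, and there are C(3,j) ways to pick which j.
By inclusion–exclusion, the number of valid placements is Σ_{j=0}^{3} (−1)^j C(3,j)·(7−j)!.
Computing: 5040 − 2160 + 360 − 24 = 3216.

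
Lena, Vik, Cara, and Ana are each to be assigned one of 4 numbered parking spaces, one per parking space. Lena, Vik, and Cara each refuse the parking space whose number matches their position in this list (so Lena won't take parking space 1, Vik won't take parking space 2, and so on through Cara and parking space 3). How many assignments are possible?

11

Let Aᵢ (for i ∈ {1, 2, 3}) be the placements that put person i in their forbidden parking space. Any j of these fix j positions, leaving (4−j)! ways to fill the rest, and there are C(3,j) ways to pick which j.
By inclusion–exclusion, the number of valid placements is Σ_{j=0}^{3} (−1)^j C(3,j)·(4−j)!.
Computing: 24 − 18 + 6 − 1 = 11.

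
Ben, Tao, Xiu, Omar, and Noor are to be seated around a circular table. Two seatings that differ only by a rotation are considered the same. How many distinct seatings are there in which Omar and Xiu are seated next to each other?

Treat {Omar, Xiu} as one unit (2 internal orders) and seat the resulting 4 units around the table: (3)! circular arrangements.
So 2 × (3)! = 2 × 6 = 12.

12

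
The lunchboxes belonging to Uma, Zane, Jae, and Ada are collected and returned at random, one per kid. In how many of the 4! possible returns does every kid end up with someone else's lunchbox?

Count assignments avoiding every fixed point. For any j of the 4 kids fixed to their own lunchbox, the other 4−j can be arranged in (4−j)! ways.
By inclusion–exclusion this is Σ_{j=0}^{4} (−1)^j C(4,j)·(4−j)!.
Computing: 24 − 24 + 12 − 4 + 1 = 9.

9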